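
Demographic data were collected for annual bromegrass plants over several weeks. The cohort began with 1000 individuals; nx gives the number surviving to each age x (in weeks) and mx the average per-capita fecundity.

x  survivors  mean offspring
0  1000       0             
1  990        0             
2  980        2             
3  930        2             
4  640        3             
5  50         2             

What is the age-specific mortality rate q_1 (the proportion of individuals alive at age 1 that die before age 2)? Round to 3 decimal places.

lx = nx/n0 = nx/1000: 1, 0.99, 0.98, 0.93, 0.64, 0.05
q_1 = (l_1 − l_2) / l_1 = (0.99 − 0.98) / 0.99
     = 0.01 / 0.99 = 0.010101… → 0.010

0.010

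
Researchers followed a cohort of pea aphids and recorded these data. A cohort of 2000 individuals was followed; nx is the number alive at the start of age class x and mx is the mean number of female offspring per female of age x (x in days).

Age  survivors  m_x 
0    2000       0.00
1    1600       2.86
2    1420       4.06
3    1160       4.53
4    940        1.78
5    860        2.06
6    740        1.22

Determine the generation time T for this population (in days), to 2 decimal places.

2.65

lx = nx/n0 = nx/2000: 1, 0.8, 0.71, 0.58, 0.47, 0.43, 0.37
lx·mx: 0, 2.288, 2.8826, 2.6274, 0.8366, 0.8858, 0.4514 → R0 = 9.9718
x·lx·mx: 0, 2.288, 5.7652, 7.8822, 3.3464, 4.429, 2.7084 → Σ = 26.4192
T = 26.4192 / 9.9718 = 2.649391… → 2.65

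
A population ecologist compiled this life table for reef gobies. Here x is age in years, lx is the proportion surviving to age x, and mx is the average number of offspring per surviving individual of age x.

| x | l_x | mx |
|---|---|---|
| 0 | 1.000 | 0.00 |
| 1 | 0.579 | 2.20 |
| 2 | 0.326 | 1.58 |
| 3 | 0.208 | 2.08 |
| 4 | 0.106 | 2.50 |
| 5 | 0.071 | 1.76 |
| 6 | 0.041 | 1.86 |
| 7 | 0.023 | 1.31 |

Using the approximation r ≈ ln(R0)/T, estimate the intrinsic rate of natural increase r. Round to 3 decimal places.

0.456

R0 = Σ lx·mx = 0 + 1.2738 + 0.51508 + 0.43264 + 0.265 + 0.12496 + 0.07626 + 0.03013 = 2.71787
Σ x·lx·mx = 5.95515; T = 5.95515/2.71787 = 2.19111…
r ≈ ln(R0)/T = ln(2.71787)/2.19111… = 0.45632… → 0.456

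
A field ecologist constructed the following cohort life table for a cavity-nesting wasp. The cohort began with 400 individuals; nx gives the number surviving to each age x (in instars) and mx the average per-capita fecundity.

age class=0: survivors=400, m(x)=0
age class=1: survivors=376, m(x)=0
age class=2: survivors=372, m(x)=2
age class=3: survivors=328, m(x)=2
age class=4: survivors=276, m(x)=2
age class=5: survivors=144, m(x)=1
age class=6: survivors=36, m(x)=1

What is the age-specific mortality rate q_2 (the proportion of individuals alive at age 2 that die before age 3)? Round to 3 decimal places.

lx = nx/n0 = nx/400: 1, 0.94, 0.93, 0.82, 0.69, 0.36, 0.09
q_2 = (l_2 − l_3) / l_2 = (0.93 − 0.82) / 0.93
     = 0.11 / 0.93 = 0.11828… → 0.118

0.118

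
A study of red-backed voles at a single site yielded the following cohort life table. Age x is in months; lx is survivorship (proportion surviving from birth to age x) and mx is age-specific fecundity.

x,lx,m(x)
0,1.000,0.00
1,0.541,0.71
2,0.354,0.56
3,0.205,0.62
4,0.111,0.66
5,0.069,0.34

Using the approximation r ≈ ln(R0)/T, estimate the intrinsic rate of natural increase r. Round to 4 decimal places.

-0.1105

R0 = Σ lx·mx = 0 + 0.38411 + 0.19824 + 0.1271 + 0.07326 + 0.02346 = 0.80617
Σ x·lx·mx = 1.57223; T = 1.57223/0.80617 = 1.95025…
r ≈ ln(R0)/T = ln(0.80617)/1.95025… = -0.110479… → -0.1105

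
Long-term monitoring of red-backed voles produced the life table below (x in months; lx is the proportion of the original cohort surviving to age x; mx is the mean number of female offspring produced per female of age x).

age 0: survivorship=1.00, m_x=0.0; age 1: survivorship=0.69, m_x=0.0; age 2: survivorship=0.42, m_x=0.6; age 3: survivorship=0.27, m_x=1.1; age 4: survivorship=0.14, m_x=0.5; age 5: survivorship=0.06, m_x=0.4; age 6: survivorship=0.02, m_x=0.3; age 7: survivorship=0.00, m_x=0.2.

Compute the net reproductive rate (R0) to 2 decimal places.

lx·mx by age: 0, 0, 0.252, 0.297, 0.07, 0.024, 0.006, 0
R0 = Σ lx·mx = 0.649 → 0.65

0.65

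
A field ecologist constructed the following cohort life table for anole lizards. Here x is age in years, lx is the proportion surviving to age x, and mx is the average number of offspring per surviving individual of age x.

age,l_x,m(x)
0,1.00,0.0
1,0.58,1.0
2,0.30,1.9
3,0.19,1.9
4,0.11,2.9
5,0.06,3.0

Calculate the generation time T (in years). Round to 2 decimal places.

2.48

lx·mx: 0, 0.58, 0.57, 0.361, 0.319, 0.18 → R0 = 2.01
x·lx·mx: 0, 0.58, 1.14, 1.083, 1.276, 0.9 → Σ = 4.979
T = 4.979 / 2.01 = 2.477114… → 2.48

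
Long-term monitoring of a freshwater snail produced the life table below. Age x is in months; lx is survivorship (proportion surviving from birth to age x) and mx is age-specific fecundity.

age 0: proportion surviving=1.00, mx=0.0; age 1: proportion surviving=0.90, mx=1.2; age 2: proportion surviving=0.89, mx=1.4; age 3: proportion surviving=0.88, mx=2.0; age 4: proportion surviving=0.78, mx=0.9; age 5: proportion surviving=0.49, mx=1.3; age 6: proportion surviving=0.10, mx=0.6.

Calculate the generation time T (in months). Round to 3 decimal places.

2.772

lx·mx: 0, 1.08, 1.246, 1.76, 0.702, 0.637, 0.06 → R0 = 5.485
x·lx·mx: 0, 1.08, 2.492, 5.28, 2.808, 3.185, 0.36 → Σ = 15.205
T = 15.205 / 5.485 = 2.772106… → 2.772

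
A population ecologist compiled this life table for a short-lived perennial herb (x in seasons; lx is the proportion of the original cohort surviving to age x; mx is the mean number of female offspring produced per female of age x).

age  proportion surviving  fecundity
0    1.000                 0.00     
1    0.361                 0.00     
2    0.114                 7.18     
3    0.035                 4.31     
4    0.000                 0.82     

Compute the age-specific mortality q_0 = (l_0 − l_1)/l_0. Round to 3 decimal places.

0.639

q_0 = (l_0 − l_1) / l_0 = (1 − 0.361) / 1
     = 0.639 / 1 = 0.639 → 0.639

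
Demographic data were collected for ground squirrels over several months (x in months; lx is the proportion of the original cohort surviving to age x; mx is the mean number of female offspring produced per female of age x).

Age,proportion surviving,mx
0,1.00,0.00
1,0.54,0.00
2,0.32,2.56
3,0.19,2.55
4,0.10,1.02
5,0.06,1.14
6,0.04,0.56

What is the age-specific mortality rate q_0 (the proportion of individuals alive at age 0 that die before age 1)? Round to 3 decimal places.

q_0 = (l_0 − l_1) / l_0 = (1 − 0.54) / 1
     = 0.46 / 1 = 0.46 → 0.460

0.460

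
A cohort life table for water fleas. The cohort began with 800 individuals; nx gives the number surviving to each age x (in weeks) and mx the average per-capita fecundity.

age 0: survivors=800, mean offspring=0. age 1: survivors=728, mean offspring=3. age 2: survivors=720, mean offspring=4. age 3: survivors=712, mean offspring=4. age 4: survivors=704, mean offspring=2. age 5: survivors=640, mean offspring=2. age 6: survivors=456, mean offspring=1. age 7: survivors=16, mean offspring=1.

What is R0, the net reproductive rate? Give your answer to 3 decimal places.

13.840

lx = nx/n0 = nx/800: 1, 0.91, 0.9, 0.89, 0.88, 0.8, 0.57, 0.02
lx·mx by age: 0, 2.73, 3.6, 3.56, 1.76, 1.6, 0.57, 0.02
R0 = Σ lx·mx = 13.84 → 13.840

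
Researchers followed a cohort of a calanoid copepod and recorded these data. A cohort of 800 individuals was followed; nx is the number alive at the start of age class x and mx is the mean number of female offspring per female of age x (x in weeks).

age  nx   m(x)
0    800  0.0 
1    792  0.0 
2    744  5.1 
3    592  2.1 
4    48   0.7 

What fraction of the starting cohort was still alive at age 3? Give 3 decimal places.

0.740

l_3 = n_3/n_0 = 592/800 = 0.74 → 0.740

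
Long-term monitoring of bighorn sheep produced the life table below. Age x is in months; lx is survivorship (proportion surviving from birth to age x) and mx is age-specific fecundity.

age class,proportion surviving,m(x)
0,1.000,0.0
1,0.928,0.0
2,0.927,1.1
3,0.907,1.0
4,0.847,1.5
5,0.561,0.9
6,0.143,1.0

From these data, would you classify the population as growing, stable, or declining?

R0 = Σ lx·mx = 0 + 0 + 1.0197 + 0.907 + 1.2705 + 0.5049 + 0.143 = 3.8451
R0 > 1, so the population is growing.

growing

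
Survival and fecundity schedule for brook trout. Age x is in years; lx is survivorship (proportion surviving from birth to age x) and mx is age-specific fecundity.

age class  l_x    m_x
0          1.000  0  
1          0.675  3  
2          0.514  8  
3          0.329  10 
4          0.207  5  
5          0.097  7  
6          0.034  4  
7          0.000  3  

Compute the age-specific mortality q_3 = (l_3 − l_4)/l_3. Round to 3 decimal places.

q_3 = (l_3 − l_4) / l_3 = (0.329 − 0.207) / 0.329
     = 0.122 / 0.329 = 0.370821… → 0.371

0.371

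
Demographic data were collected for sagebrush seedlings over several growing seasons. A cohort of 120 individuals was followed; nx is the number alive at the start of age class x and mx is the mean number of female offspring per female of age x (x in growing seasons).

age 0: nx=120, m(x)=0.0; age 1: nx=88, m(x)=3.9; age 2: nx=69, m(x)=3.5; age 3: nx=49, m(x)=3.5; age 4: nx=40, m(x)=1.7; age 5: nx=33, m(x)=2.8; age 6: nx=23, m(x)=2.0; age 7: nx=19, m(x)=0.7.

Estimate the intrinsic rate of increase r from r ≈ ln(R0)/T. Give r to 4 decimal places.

lx = nx/n0 = nx/120: 1, 0.73333…, 0.575, 0.40833…, 0.33333…, 0.275, 0.19167…, 0.15833…
R0 = Σ lx·mx = 0 + 2.86… + 2.0125 + 1.42917… + 0.56667… + 0.77 + 0.38333… + 0.11083… = 8.1325…
Σ x·lx·mx = 20.365…; T = 20.365…/8.1325… = 2.50415…
r ≈ ln(R0)/T = ln(8.1325…)/2.50415… = 0.836958… → 0.8370

0.8370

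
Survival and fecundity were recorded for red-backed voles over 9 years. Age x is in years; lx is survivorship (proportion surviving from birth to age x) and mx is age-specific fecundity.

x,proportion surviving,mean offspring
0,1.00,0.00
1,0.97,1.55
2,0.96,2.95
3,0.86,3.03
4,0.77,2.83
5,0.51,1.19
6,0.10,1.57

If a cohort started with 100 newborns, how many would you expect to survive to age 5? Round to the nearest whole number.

Expected survivors = N0 · l_5 = 100 × 0.51 = 51 → 51

51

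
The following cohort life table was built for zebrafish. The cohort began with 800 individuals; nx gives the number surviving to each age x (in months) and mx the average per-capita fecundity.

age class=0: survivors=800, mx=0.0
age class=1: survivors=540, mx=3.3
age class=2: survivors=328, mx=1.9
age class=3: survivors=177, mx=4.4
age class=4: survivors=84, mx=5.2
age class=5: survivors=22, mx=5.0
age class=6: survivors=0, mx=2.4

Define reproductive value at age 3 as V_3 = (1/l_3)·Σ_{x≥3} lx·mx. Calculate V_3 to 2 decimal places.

lx = nx/n0 = nx/800: 1, 0.675, 0.41, 0.22125, 0.105, 0.0275, 0
lx·mx for x ≥ 3: 0.9735, 0.546, 0.1375, 0 → sum = 1.657
V_3 = 1.657 / l_3 = 1.657 / 0.22125 = 7.489266… → 7.49

7.49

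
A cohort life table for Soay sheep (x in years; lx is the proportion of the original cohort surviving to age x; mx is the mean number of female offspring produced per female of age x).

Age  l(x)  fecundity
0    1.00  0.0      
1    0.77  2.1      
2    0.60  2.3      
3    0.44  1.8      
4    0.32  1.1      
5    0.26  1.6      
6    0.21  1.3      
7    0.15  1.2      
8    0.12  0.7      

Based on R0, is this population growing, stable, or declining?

R0 = Σ lx·mx = 0 + 1.617 + 1.38 + 0.792 + 0.352 + 0.416 + 0.273 + 0.18 + 0.084 = 5.094
R0 > 1, so the population is growing.

growing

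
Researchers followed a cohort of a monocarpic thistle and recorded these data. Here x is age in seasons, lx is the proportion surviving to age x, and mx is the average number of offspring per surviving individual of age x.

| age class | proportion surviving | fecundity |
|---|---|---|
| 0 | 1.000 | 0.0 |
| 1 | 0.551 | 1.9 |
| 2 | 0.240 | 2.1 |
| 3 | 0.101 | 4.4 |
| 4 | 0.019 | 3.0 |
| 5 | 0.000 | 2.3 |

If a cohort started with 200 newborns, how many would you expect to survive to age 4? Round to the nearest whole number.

4

Expected survivors = N0 · l_4 = 200 × 0.019 = 3.8 → 4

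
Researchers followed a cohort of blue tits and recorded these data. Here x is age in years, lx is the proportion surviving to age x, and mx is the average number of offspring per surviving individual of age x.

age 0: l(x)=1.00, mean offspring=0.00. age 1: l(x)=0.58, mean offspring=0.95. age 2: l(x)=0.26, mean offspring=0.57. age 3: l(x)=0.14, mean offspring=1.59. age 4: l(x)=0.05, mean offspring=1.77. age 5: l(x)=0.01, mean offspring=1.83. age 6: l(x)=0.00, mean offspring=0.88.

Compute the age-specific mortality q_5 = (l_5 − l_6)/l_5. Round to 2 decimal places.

1.00

q_5 = (l_5 − l_6) / l_5 = (0.01 − 0) / 0.01
     = 0.01 / 0.01 = 1 → 1.00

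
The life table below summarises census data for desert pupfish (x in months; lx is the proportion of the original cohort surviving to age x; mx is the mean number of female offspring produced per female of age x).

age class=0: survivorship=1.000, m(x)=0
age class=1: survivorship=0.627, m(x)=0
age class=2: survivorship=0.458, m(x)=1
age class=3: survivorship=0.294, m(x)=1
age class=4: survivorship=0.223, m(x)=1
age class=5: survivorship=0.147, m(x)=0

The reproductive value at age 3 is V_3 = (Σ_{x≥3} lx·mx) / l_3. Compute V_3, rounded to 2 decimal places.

1.76

lx·mx for x ≥ 3: 0.294, 0.223, 0 → sum = 0.517
V_3 = 0.517 / l_3 = 0.517 / 0.294 = 1.758503… → 1.76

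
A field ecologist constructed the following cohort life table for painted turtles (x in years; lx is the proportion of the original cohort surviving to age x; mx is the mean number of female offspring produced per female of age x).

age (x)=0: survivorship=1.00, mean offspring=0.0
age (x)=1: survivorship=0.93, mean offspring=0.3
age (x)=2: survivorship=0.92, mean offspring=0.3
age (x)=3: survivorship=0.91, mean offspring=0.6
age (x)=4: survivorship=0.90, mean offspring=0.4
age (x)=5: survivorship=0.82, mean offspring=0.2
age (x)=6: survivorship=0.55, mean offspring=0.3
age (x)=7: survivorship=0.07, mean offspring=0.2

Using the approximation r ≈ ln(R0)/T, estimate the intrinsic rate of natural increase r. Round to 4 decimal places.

R0 = Σ lx·mx = 0 + 0.279 + 0.276 + 0.546 + 0.36 + 0.164 + 0.165 + 0.014 = 1.804
Σ x·lx·mx = 5.817; T = 5.817/1.804 = 3.2245…
r ≈ ln(R0)/T = ln(1.804)/3.2245… = 0.182976… → 0.1830

0.1830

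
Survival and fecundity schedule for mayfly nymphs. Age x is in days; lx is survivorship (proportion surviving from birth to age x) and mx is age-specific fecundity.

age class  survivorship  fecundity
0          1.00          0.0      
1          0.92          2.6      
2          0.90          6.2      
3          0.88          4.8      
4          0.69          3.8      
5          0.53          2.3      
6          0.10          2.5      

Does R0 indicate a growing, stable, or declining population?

R0 = Σ lx·mx = 0 + 2.392 + 5.58 + 4.224 + 2.622 + 1.219 + 0.25 = 16.287
R0 > 1, so the population is growing.

growing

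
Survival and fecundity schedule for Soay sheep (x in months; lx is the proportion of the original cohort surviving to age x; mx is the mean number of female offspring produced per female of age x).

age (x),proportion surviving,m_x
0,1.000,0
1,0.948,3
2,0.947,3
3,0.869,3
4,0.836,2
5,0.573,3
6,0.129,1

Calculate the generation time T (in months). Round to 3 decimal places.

lx·mx: 0, 2.844, 2.841, 2.607, 1.672, 1.719, 0.129 → R0 = 11.812
x·lx·mx: 0, 2.844, 5.682, 7.821, 6.688, 8.595, 0.774 → Σ = 32.404
T = 32.404 / 11.812 = 2.743312… → 2.743

2.743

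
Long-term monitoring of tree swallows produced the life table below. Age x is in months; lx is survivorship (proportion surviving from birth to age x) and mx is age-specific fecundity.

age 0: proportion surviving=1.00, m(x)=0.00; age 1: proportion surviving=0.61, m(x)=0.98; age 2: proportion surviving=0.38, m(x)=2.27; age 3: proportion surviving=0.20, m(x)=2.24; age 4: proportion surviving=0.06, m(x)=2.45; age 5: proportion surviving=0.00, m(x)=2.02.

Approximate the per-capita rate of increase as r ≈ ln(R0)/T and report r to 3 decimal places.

0.348

R0 = Σ lx·mx = 0 + 0.5978 + 0.8626 + 0.448 + 0.147 + 0 = 2.0554
Σ x·lx·mx = 4.255; T = 4.255/2.0554 = 2.07016…
r ≈ ln(R0)/T = ln(2.0554)/2.07016… = 0.34803… → 0.348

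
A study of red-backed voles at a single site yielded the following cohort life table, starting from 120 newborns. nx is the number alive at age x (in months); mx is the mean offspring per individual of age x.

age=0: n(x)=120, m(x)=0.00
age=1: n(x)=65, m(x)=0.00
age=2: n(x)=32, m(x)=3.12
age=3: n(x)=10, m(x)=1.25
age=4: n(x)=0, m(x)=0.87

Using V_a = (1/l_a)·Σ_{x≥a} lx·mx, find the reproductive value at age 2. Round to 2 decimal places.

3.51

lx = nx/n0 = nx/120: 1, 0.54167…, 0.26667…, 0.08333…, 0
lx·mx for x ≥ 2: 0.832…, 0.104167…, 0 → sum = 0.936167…
V_2 = 0.936167… / l_2 = 0.936167… / 0.266667… = 3.510625… → 3.51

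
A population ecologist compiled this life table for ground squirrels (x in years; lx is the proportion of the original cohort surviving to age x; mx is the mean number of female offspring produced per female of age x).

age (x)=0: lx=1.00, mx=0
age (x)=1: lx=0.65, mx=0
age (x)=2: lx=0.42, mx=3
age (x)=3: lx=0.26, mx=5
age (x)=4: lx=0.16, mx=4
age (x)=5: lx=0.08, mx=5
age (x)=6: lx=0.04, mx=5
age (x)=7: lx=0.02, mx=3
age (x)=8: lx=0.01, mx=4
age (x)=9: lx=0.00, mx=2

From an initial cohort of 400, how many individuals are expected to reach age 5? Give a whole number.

Expected survivors = N0 · l_5 = 400 × 0.08 = 32 → 32

32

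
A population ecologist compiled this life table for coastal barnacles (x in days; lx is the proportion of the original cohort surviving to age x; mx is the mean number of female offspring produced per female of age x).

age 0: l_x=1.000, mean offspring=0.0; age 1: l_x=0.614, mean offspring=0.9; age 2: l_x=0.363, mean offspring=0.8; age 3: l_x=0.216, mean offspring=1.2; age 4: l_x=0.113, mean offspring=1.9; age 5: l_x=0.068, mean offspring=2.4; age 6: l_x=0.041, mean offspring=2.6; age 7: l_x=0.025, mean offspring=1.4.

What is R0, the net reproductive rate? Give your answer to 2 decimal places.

lx·mx by age: 0, 0.5526, 0.2904, 0.2592, 0.2147, 0.1632, 0.1066, 0.035
R0 = Σ lx·mx = 1.6217 → 1.62

1.62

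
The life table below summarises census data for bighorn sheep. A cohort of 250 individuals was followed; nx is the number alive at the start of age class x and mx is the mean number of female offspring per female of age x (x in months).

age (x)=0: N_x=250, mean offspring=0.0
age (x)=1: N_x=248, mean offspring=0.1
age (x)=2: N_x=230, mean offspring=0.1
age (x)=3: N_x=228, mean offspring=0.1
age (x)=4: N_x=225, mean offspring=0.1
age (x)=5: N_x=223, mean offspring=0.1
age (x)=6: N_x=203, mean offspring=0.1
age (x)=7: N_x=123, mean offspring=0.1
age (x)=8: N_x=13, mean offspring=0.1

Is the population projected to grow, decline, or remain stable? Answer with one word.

declining

lx = nx/n0 = nx/250: 1, 0.992, 0.92, 0.912, 0.9, 0.892, 0.812, 0.492, 0.052
R0 = Σ lx·mx = 0 + 0.0992 + 0.092 + 0.0912 + 0.09 + 0.0892 + 0.0812 + 0.0492 + 0.0052 = 0.5972
R0 < 1, so the population is declining.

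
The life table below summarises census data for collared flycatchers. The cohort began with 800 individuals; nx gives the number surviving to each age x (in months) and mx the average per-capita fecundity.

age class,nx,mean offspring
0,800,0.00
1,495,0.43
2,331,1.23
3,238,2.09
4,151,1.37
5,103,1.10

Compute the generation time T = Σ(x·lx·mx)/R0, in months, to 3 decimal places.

lx = nx/n0 = nx/800: 1, 0.61875, 0.41375, 0.2975, 0.18875, 0.12875
lx·mx: 0, 0.266063…, 0.508913…, 0.621775, 0.258588…, 0.141625… → R0 = 1.796963…
x·lx·mx: 0, 0.266063…, 1.017825…, 1.865325, 1.03435…, 0.708125… → Σ = 4.891688…
T = 4.891688… / 1.796963… = 2.722198… → 2.722

2.722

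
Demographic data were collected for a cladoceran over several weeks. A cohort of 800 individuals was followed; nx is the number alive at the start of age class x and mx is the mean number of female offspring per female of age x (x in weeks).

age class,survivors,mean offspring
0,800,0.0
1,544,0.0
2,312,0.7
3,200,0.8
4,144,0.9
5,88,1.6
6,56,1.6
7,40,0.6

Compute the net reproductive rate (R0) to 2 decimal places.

lx = nx/n0 = nx/800: 1, 0.68, 0.39, 0.25, 0.18, 0.11, 0.07, 0.05
lx·mx by age: 0, 0, 0.273, 0.2, 0.162, 0.176, 0.112, 0.03
R0 = Σ lx·mx = 0.953 → 0.95

0.95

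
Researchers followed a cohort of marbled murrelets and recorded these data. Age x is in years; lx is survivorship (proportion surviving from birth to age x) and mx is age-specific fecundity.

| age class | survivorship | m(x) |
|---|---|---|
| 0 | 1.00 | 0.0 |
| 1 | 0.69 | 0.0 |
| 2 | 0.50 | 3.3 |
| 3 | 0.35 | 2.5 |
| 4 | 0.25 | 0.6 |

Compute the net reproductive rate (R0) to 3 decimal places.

lx·mx by age: 0, 0, 1.65, 0.875, 0.15
R0 = Σ lx·mx = 2.675 → 2.675

2.675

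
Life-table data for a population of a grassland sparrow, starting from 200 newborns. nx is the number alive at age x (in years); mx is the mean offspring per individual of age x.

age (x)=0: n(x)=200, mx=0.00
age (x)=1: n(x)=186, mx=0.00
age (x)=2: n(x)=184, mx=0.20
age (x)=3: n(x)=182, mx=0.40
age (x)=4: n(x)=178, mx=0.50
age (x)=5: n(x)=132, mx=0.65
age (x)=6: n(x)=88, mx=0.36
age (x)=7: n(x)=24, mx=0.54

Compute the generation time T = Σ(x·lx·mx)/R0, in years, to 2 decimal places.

4.13

lx = nx/n0 = nx/200: 1, 0.93, 0.92, 0.91, 0.89, 0.66, 0.44, 0.12
lx·mx: 0, 0, 0.184, 0.364, 0.445, 0.429, 0.1584, 0.0648 → R0 = 1.6452
x·lx·mx: 0, 0, 0.368, 1.092, 1.78, 2.145, 0.9504, 0.4536 → Σ = 6.789
T = 6.789 / 1.6452 = 4.12655… → 4.13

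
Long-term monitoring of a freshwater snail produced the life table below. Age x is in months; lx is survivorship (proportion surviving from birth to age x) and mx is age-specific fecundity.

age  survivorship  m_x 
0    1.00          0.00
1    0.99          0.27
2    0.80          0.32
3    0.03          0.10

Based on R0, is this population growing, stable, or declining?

declining

R0 = Σ lx·mx = 0 + 0.2673 + 0.256 + 0.003 = 0.5263
R0 < 1, so the population is declining.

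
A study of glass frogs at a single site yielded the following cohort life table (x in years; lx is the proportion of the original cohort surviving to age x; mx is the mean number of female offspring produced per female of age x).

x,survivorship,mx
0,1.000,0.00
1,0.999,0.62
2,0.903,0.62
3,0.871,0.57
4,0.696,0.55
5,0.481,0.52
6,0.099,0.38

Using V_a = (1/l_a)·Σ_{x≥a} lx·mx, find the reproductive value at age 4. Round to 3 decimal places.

0.963

lx·mx for x ≥ 4: 0.3828, 0.25012, 0.03762 → sum = 0.67054
V_4 = 0.67054 / l_4 = 0.67054 / 0.696 = 0.96342… → 0.963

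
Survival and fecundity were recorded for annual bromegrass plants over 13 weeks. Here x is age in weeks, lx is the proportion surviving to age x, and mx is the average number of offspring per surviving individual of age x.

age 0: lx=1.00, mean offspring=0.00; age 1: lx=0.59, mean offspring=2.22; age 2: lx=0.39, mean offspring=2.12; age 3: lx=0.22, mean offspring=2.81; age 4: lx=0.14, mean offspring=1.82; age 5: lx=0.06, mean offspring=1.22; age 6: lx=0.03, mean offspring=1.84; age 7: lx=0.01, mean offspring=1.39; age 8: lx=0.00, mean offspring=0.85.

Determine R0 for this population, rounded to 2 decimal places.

lx·mx by age: 0, 1.3098, 0.8268, 0.6182, 0.2548, 0.0732, 0.0552, 0.0139, 0
R0 = Σ lx·mx = 3.1519 → 3.15

3.15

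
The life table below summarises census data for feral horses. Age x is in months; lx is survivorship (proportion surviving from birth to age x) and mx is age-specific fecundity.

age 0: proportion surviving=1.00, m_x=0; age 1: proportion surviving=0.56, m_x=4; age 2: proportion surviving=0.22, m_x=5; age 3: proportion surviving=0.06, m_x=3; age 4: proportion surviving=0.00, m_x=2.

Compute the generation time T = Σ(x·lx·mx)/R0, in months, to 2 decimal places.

lx·mx: 0, 2.24, 1.1, 0.18, 0 → R0 = 3.52
x·lx·mx: 0, 2.24, 2.2, 0.54, 0 → Σ = 4.98
T = 4.98 / 3.52 = 1.414773… → 1.41

1.41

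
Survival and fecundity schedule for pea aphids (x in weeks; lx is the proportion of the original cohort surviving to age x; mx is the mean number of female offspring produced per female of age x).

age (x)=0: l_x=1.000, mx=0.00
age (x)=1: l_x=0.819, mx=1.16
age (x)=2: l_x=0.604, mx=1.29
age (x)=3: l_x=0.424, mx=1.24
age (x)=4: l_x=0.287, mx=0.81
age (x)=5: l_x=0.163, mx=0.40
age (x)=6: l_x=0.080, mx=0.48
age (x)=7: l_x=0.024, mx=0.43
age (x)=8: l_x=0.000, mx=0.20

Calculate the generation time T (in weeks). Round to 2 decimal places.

lx·mx: 0, 0.95004, 0.77916, 0.52576, 0.23247, 0.0652, 0.0384, 0.01032, 0 → R0 = 2.60135
x·lx·mx: 0, 0.95004, 1.55832, 1.57728, 0.92988, 0.326, 0.2304, 0.07224, 0 → Σ = 5.64416
T = 5.64416 / 2.60135 = 2.169704… → 2.17

2.17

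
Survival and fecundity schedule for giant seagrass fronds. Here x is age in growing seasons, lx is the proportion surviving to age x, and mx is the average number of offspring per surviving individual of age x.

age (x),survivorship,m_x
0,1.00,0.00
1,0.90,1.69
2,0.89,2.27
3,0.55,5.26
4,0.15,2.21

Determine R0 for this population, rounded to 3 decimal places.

lx·mx by age: 0, 1.521, 2.0203, 2.893, 0.3315
R0 = Σ lx·mx = 6.7658 → 6.766

6.766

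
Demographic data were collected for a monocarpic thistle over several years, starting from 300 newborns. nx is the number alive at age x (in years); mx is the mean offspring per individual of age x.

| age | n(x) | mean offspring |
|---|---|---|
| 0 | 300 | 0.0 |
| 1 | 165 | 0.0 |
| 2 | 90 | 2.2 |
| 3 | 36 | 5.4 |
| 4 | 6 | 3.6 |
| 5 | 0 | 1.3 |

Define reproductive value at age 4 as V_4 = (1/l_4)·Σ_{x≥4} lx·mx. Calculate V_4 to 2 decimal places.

3.60

lx = nx/n0 = nx/300: 1, 0.55, 0.3, 0.12, 0.02, 0
lx·mx for x ≥ 4: 0.072, 0 → sum = 0.072
V_4 = 0.072 / l_4 = 0.072 / 0.02 = 3.6 → 3.60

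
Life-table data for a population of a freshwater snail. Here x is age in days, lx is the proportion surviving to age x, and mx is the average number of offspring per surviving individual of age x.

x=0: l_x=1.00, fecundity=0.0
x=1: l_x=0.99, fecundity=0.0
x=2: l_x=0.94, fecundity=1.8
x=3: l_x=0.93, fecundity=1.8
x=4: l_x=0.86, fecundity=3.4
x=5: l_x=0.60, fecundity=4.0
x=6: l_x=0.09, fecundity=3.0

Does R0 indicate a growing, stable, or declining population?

growing

R0 = Σ lx·mx = 0 + 0 + 1.692 + 1.674 + 2.924 + 2.4 + 0.27 = 8.96
R0 > 1, so the population is growing.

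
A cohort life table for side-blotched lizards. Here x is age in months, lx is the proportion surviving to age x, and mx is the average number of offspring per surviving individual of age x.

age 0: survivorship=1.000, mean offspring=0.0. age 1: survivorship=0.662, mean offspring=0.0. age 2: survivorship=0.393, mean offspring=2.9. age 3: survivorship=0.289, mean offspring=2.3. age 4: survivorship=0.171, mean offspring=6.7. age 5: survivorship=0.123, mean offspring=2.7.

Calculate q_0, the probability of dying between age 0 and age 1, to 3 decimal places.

0.338

q_0 = (l_0 − l_1) / l_0 = (1 − 0.662) / 1
     = 0.338 / 1 = 0.338 → 0.338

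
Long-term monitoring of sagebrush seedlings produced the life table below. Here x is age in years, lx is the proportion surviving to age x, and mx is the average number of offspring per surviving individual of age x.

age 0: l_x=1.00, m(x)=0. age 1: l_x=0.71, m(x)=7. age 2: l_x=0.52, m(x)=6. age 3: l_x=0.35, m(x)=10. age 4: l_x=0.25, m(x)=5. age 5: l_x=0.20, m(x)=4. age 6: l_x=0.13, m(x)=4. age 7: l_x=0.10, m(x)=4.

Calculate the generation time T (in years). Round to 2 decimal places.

lx·mx: 0, 4.97, 3.12, 3.5, 1.25, 0.8, 0.52, 0.4 → R0 = 14.56
x·lx·mx: 0, 4.97, 6.24, 10.5, 5, 4, 3.12, 2.8 → Σ = 36.63
T = 36.63 / 14.56 = 2.515797… → 2.52

2.52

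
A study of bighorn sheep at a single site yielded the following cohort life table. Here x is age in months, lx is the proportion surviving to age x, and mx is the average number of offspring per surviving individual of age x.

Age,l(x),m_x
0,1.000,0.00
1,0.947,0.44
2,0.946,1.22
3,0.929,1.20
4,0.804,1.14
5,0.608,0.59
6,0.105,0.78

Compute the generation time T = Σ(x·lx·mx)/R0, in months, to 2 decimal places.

lx·mx: 0, 0.41668, 1.15412, 1.1148, 0.91656, 0.35872, 0.0819 → R0 = 4.04278
x·lx·mx: 0, 0.41668, 2.30824, 3.3444, 3.66624, 1.7936, 0.4914 → Σ = 12.02056
T = 12.02056 / 4.04278 = 2.97334… → 2.97

2.97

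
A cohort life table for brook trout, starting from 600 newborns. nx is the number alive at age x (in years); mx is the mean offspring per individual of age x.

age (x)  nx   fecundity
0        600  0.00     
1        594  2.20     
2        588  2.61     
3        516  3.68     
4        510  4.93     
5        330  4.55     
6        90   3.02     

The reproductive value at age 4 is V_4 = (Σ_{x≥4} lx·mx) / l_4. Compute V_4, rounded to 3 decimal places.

8.407

lx = nx/n0 = nx/600: 1, 0.99, 0.98, 0.86, 0.85, 0.55, 0.15
lx·mx for x ≥ 4: 4.1905, 2.5025, 0.453 → sum = 7.146
V_4 = 7.146 / l_4 = 7.146 / 0.85 = 8.407059… → 8.407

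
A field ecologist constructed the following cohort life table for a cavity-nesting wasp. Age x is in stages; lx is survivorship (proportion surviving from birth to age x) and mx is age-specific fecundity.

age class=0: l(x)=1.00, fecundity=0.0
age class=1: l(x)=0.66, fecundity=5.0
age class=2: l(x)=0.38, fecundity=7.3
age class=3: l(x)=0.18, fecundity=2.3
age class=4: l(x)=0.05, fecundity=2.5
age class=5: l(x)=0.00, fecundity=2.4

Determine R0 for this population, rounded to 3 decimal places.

6.613

lx·mx by age: 0, 3.3, 2.774, 0.414, 0.125, 0
R0 = Σ lx·mx = 6.613 → 6.613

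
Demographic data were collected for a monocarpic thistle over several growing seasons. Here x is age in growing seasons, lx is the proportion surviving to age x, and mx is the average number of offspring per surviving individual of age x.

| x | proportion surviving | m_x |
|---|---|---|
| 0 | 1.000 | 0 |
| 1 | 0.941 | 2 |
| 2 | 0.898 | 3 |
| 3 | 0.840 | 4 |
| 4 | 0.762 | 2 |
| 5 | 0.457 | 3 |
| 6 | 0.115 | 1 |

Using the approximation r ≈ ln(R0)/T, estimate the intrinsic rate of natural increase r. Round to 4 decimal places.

R0 = Σ lx·mx = 0 + 1.882 + 2.694 + 3.36 + 1.524 + 1.371 + 0.115 = 10.946
Σ x·lx·mx = 30.991; T = 30.991/10.946 = 2.83126…
r ≈ ln(R0)/T = ln(10.946)/2.83126… = 0.845197… → 0.8452

0.8452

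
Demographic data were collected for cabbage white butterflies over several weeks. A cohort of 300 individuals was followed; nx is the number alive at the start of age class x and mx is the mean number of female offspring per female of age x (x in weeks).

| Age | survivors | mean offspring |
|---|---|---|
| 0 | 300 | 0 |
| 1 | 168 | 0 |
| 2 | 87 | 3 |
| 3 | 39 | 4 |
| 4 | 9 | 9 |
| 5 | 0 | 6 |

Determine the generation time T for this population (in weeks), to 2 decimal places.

lx = nx/n0 = nx/300: 1, 0.56, 0.29, 0.13, 0.03, 0
lx·mx: 0, 0, 0.87, 0.52, 0.27, 0 → R0 = 1.66
x·lx·mx: 0, 0, 1.74, 1.56, 1.08, 0 → Σ = 4.38
T = 4.38 / 1.66 = 2.638554… → 2.64

2.64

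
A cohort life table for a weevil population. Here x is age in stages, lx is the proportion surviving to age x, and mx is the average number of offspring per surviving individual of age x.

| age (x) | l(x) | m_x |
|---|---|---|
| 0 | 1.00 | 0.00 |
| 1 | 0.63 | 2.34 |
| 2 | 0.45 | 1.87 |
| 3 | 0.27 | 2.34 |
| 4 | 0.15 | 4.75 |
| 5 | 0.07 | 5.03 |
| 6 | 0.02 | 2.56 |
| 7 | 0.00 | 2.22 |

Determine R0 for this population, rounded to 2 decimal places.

4.06

lx·mx by age: 0, 1.4742, 0.8415, 0.6318, 0.7125, 0.3521, 0.0512, 0
R0 = Σ lx·mx = 4.0633 → 4.06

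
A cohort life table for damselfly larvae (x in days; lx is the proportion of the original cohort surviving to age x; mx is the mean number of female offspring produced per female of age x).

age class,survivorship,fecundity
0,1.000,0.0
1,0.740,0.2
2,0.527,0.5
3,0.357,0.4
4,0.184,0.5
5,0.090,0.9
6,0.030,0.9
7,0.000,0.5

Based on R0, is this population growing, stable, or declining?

declining

R0 = Σ lx·mx = 0 + 0.148 + 0.2635 + 0.1428 + 0.092 + 0.081 + 0.027 + 0 = 0.7543
R0 < 1, so the population is declining.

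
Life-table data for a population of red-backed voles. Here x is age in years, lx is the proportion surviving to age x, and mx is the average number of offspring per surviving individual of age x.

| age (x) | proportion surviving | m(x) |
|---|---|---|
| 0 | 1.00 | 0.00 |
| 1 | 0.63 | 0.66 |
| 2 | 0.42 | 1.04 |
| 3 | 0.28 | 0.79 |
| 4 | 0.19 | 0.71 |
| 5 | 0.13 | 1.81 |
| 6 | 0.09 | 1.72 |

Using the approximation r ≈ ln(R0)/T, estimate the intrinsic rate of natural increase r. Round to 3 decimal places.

R0 = Σ lx·mx = 0 + 0.4158 + 0.4368 + 0.2212 + 0.1349 + 0.2353 + 0.1548 = 1.5988
Σ x·lx·mx = 4.5979; T = 4.5979/1.5988 = 2.87584…
r ≈ ln(R0)/T = ln(1.5988)/2.87584… = 0.16317… → 0.163

0.163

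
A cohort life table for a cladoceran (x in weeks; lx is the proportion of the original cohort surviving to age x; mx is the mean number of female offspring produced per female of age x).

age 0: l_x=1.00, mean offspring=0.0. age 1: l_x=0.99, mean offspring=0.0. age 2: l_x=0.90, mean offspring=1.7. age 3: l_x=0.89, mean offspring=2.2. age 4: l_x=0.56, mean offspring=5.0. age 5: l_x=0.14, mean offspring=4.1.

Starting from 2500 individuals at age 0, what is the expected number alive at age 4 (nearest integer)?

1400

Expected survivors = N0 · l_4 = 2500 × 0.56 = 1400 → 1400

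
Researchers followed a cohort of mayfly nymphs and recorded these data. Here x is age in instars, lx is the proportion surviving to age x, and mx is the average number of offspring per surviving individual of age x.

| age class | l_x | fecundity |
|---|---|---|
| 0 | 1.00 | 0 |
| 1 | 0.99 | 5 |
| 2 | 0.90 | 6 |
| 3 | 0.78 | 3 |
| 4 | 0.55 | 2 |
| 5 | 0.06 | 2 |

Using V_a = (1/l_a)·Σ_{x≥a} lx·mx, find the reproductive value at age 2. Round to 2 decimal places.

lx·mx for x ≥ 2: 5.4, 2.34, 1.1, 0.12 → sum = 8.96
V_2 = 8.96 / l_2 = 8.96 / 0.9 = 9.955556… → 9.96

9.96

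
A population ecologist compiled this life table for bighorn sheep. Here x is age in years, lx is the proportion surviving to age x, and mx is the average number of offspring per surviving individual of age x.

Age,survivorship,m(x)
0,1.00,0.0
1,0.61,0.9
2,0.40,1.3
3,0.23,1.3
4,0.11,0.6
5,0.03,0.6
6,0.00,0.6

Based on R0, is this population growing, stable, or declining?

R0 = Σ lx·mx = 0 + 0.549 + 0.52 + 0.299 + 0.066 + 0.018 + 0 = 1.452
R0 > 1, so the population is growing.

growing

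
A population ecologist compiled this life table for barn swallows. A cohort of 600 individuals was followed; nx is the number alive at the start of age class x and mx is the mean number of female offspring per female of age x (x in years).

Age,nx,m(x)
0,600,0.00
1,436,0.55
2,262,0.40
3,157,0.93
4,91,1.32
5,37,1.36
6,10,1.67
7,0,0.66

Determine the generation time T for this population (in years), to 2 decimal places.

2.54

lx = nx/n0 = nx/600: 1, 0.72667…, 0.43667…, 0.26167…, 0.15167…, 0.06167…, 0.01667…, 0
lx·mx: 0, 0.399667…, 0.174667…, 0.24335…, 0.2002…, 0.083867…, 0.027833…, 0 → R0 = 1.129583…
x·lx·mx: 0, 0.399667…, 0.349333…, 0.73005…, 0.8008…, 0.419333…, 0.167…, 0 → Σ = 2.866183…
T = 2.866183… / 1.129583… = 2.537381… → 2.54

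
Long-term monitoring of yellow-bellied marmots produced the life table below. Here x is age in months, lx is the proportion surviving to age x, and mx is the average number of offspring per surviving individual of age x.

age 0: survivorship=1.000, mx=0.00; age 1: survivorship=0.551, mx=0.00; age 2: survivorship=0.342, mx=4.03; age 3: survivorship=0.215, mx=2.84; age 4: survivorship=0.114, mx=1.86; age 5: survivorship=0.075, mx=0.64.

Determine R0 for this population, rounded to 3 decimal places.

2.249

lx·mx by age: 0, 0, 1.37826, 0.6106, 0.21204, 0.048
R0 = Σ lx·mx = 2.2489 → 2.249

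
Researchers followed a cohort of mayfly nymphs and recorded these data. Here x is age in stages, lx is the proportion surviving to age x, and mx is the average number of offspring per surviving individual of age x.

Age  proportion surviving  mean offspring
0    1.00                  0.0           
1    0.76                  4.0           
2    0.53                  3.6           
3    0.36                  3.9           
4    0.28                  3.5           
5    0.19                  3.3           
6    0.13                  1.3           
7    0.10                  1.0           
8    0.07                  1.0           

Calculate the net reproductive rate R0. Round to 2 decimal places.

8.30

lx·mx by age: 0, 3.04, 1.908, 1.404, 0.98, 0.627, 0.169, 0.1, 0.07
R0 = Σ lx·mx = 8.298 → 8.30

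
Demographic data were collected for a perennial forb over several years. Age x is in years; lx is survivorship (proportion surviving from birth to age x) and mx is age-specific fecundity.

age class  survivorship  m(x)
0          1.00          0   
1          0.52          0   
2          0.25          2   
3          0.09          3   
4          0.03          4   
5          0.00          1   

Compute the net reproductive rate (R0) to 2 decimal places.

0.89

lx·mx by age: 0, 0, 0.5, 0.27, 0.12, 0
R0 = Σ lx·mx = 0.89 → 0.89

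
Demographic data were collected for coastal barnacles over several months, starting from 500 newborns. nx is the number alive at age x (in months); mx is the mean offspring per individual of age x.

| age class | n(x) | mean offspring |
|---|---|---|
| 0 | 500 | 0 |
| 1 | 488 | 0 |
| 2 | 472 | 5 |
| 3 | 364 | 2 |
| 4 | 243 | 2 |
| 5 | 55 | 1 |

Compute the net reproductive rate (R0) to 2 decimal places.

7.26

lx = nx/n0 = nx/500: 1, 0.976, 0.944, 0.728, 0.486, 0.11
lx·mx by age: 0, 0, 4.72, 1.456, 0.972, 0.11
R0 = Σ lx·mx = 7.258 → 7.26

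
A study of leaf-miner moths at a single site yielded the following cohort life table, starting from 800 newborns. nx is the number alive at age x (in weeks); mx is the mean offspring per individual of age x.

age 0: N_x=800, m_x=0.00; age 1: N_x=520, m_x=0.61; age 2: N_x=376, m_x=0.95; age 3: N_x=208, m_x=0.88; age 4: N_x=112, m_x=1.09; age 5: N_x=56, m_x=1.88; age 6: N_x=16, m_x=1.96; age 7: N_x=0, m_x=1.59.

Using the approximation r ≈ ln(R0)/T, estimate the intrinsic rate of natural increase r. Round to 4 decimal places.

lx = nx/n0 = nx/800: 1, 0.65, 0.47, 0.26, 0.14, 0.07, 0.02, 0
R0 = Σ lx·mx = 0 + 0.3965 + 0.4465 + 0.2288 + 0.1526 + 0.1316 + 0.0392 + 0 = 1.3952
Σ x·lx·mx = 3.4795; T = 3.4795/1.3952 = 2.49391…
r ≈ ln(R0)/T = ln(1.3952)/2.49391… = 0.133541… → 0.1335

0.1335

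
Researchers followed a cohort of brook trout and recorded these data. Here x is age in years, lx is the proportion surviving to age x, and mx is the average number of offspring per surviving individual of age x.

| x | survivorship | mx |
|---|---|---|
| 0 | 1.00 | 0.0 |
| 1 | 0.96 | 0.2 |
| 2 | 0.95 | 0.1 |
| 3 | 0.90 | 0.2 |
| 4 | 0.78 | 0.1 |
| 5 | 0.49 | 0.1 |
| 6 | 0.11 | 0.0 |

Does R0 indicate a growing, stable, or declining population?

R0 = Σ lx·mx = 0 + 0.192 + 0.095 + 0.18 + 0.078 + 0.049 + 0 = 0.594
R0 < 1, so the population is declining.

declining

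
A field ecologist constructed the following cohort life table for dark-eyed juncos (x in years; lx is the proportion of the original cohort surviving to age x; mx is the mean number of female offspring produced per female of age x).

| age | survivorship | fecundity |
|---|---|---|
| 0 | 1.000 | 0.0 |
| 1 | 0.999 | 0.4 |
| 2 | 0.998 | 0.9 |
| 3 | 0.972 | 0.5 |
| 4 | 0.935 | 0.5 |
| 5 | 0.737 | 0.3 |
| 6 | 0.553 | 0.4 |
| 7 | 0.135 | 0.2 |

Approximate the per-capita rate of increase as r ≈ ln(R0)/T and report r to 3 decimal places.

0.334

R0 = Σ lx·mx = 0 + 0.3996 + 0.8982 + 0.486 + 0.4675 + 0.2211 + 0.2212 + 0.027 = 2.7206
Σ x·lx·mx = 8.1457; T = 8.1457/2.7206 = 2.99408…
r ≈ ln(R0)/T = ln(2.7206)/2.99408… = 0.33428… → 0.334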